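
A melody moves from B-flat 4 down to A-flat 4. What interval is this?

Descending from Bb4 to Ab4 is the same interval as ascending Ab4 to Bb4.
A to B spans two letter names (A-B): a second.
The major second spans 2 semitones, and Ab4 to Bb4 is exactly 2 semitones — so this is a major second.

M2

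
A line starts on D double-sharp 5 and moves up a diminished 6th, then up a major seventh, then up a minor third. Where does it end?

C sharp 7

D##5 up a diminished sixth → B5 (7 semitones).
B5 up a major seventh → A#6 (11 semitones).
Up a minor third from A#6: C#7 (3 semitones up).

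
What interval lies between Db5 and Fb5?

D to F spans three letter names (D-E-F), so the interval is some kind of third.
Db5 to Fb5 is 3 semitones, a half step short of the major third (4), so this is minor.

minor 3rd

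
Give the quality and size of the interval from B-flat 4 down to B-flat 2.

Descending from Bb4 to Bb2 is the same interval as ascending Bb2 to Bb4.
B to B is the same letter name, plus 2 octaves: a fifteenth.
Bb2 to Bb4 is 24 semitones, matching the perfect fifteenth exactly, so the quality is perfect.
(Equivalently, a compound perfect octave: a perfect octave plus an octave.)

perfect fifteenth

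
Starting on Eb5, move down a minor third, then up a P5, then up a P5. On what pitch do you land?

Down a minor third from Eb5: C5 (3 semitones down).
A perfect fifth up from C5 is G5.
A perfect fifth up from G5 is D6.

D6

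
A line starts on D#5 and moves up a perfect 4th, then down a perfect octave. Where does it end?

A perfect fourth up from D#5 is G#5.
Down a perfect octave from G#5: G#4 (12 semitones down).

G#4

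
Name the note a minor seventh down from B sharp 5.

C double-sharp 5

The seventh takes the letter from B down to C.
A minor seventh is 10 semitones; 10 semitones down from B#5 gives C##5.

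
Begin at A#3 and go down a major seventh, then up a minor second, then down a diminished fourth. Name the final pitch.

A#3 down a major seventh → B2 (11 semitones).
A minor second up from B2 is C3.
C3 down a diminished fourth → G#2 (4 semitones).

G#2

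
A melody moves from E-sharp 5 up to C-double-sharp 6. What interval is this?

major sixth

E to C spans six letter names (E-F-G-A-B-C), so the interval is some kind of sixth.
Counting semitones, E#5→C##6 is 9, which is the major sixth.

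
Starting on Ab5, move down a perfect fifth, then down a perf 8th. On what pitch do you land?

Down a perfect fifth from Ab5: Db5 (7 semitones down).
A perfect octave down from Db5 is Db4.

Db4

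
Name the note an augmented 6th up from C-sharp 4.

A-double-sharp 4

The sixth takes the letter from C up to A.
Moving 10 semitones up from C#4 (the size of an augmented sixth) reaches A##4.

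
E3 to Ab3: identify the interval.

E to A spans four letter names (E-F-G-A) — that makes it a fourth of some quality.
A perfect fourth would be 5 semitones; E3 to Ab3 is 4, one semitone narrower, so the interval is diminished.

diminished fourth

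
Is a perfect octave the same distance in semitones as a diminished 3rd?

12 semitones (perfect octave) vs 2 semitones (diminished third): not equal.

No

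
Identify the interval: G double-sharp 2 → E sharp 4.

minor 13th

G to E spans six letter names (G-A-B-C-D-E), plus an octave, so the interval is some kind of thirteenth.
G##2 to E#4 is 20 semitones, a half step short of the major thirteenth (21), so this is minor.
(Equivalently, a compound minor sixth: a minor sixth plus an octave.)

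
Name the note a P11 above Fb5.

Bbb6

Counting four letter names plus an octave up from F lands on B.
A perfect eleventh spans 17 semitones, so from Fb5 the target pitch is Bbb6.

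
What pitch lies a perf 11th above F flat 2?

B double-flat 3

Counting four letter names plus an octave up from F lands on B.
A perfect eleventh spans 17 semitones, so from Fb2 the target pitch is Bbb3.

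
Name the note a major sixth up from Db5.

Six letter names up from D: B.
A major sixth is 9 semitones; 9 semitones up from Db5 gives Bb5.

Bb5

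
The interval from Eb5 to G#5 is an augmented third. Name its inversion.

The rule of nine gives the new number: 9 − 3 = 6, so a third becomes a sixth.
And augmented becomes diminished under inversion, so we get a diminished sixth.

diminished sixth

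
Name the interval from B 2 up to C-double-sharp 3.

B to C spans two letter names (B-C): a second.
The major second is 2 semitones; here we have 3, one semitone wider: augmented.

augmented second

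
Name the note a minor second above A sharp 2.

B 2

Counting two letter names up from A lands on B.
A minor second spans 1 semitone, so from A#2 the target pitch is B2.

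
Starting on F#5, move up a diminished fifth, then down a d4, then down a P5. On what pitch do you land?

C#5

F#5 up a diminished fifth → C6 (6 semitones).
A diminished fourth down from C6 is G#5.
G#5 down a perfect fifth → C#5 (7 semitones).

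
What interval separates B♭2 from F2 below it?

Descending from Bb2 to F2 is the same interval as ascending F2 to Bb2.
F to B spans four letter names (F-G-A-B), so the interval is some kind of fourth.
The perfect fourth spans 5 semitones, and F2 to Bb2 is exactly 5 semitones — so this is a perfect fourth.

perfect 4th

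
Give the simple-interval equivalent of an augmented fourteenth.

Take out an octave (7 from the number): 14 − 7 = 7.
That makes an augmented fourteenth a compound augmented seventh — an octave plus an augmented seventh.

augmented 7th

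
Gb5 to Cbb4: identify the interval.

augmented 12th

Descending from Gb5 to Cbb4 is the same interval as ascending Cbb4 to Gb5.
C to G spans five letter names (C-D-E-F-G), plus an octave: a twelfth.
Cbb4 to Gb5 spans 20 semitones — one semitone wider than the perfect twelfth (19) — giving an augmented twelfth.
(Equivalently, a compound augmented fifth: an augmented fifth plus an octave.)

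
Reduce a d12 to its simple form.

Each octave removed subtracts seven from the number: 12 − 7 = 5.
That makes a diminished twelfth a compound diminished fifth — an octave plus a diminished fifth.

diminished fifth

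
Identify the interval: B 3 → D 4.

B to D spans three letter names (B-C-D), so the interval is some kind of third.
At 3 semitones, B3→D4 falls one short of a major third: minor.

minor third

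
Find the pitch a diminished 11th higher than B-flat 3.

Four letters up from B (plus an octave) reaches E.
A diminished eleventh is 16 semitones; 16 semitones up from Bb3 gives Ebb5.

E-double-flat 5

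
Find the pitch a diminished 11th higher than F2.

Four letters up from F (plus an octave) reaches B.
A diminished eleventh spans 16 semitones, so from F2 the target pitch is Bbb3.

Bbb3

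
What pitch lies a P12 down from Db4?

The twelfth's letter: D down five letter names plus an octave → G.
Moving 19 semitones down from Db4 (the size of a perfect twelfth) reaches Gb2.

Gb2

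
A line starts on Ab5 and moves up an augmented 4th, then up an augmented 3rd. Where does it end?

Ab5 up an augmented fourth → D6 (6 semitones).
Up an augmented third from D6: F##6 (5 semitones up).

F##6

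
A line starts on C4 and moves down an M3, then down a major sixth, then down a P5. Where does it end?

C4 down a major third → Ab3 (4 semitones).
A major sixth down from Ab3 is Cb3.
A perfect fifth down from Cb3 is Fb2.

Fb2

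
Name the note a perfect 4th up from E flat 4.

A flat 4

The fourth takes the letter from E up to A.
A perfect fourth spans 5 semitones, so from Eb4 the target pitch is Ab4.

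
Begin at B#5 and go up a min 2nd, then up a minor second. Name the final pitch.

Up a minor second from B#5: C#6 (1 semitone up).
Up a minor second from C#6: D6 (1 semitone up).

D6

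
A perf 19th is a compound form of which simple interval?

Take out 2 octaves (14 from the number): 19 − 14 = 5.
That makes a perfect nineteenth a compound perfect fifth — 2 octaves plus a perfect fifth.

perfect fifth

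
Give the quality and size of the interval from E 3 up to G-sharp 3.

major 3rd

E to G spans three letter names (E-F-G) — that makes it a third of some quality.
Counting semitones, E3→G#3 is 4, which is the major third.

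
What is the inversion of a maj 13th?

First reduce the compound major thirteenth to its simple form, a major sixth.
Inverted interval numbers add to nine, so a sixth pairs with a third (6 + 3 = 9).
And major becomes minor under inversion, so we get a minor third.

m3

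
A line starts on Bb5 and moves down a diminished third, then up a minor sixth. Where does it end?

E6

Down a diminished third from Bb5: G#5 (2 semitones down).
Up a minor sixth from G#5: E6 (8 semitones up).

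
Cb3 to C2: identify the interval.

Descending from Cb3 to C2 is the same interval as ascending C2 to Cb3.
C to C is the same letter name, plus an octave, so the interval is some kind of octave.
C2 to Cb3 spans 11 semitones — one semitone narrower than the perfect octave (12) — giving a diminished octave.

diminished 8th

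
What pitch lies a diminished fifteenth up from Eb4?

The letter stays E (same as the start), shifted two octaves up.
A diminished fifteenth spans 23 semitones, so from Eb4 the target pitch is Ebb6.

Ebb6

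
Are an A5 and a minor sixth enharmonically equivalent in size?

An augmented fifth = 8 semitones = a minor sixth; enharmonically equal.

Yes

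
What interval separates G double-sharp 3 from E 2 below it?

Descending from G##3 to E2 is the same interval as ascending E2 to G##3.
E to G spans three letter names (E-F-G), plus an octave, so the interval is some kind of tenth.
The major tenth is 16 semitones; here we have 17, one semitone wider: augmented.
(Equivalently, a compound augmented third: an augmented third plus an octave.)

augmented 10th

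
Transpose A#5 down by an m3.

The third takes the letter from A down to F.
A minor third spans 3 semitones, so from A#5 the target pitch is F##5.

F##5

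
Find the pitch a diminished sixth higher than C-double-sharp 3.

A 3

Counting six letter names up from C lands on A.
A diminished sixth spans 7 semitones, so from C##3 the target pitch is A3.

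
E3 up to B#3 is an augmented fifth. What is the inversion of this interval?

Interval numbers invert to sum to nine: 5 + 4 = 9, so a fifth inverts to a fourth.
Quality inverts too: augmented becomes diminished. That makes the inversion a diminished fourth.

d4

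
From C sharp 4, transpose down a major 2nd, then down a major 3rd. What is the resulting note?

C#4 down a major second → B3 (2 semitones).
B3 down a major third → G3 (4 semitones).

G 3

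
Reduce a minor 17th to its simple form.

m3

Subtracting seven from the interval number removes an octave: 17 − 14 = 3.
Quality carries through unchanged, so the simple form is a minor third.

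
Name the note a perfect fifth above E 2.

The fifth takes the letter from E up to B.
A perfect fifth is 7 semitones; 7 semitones up from E2 gives B2.

B 2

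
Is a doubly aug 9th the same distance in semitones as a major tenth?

Yes

A doubly augmented ninth = 16 semitones = a major tenth; enharmonically equal.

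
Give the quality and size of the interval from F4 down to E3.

Descending from F4 to E3 is the same interval as ascending E3 to F4.
E to F spans two letter names (E-F), plus an octave: a ninth.
E3 to F4 is 13 semitones, a half step short of the major ninth (14), so this is minor.
(Equivalently, a compound minor second: a minor second plus an octave.)

m9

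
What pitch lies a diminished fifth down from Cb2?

Counting five letter names down from C lands on F.
Moving 6 semitones down from Cb2 (the size of a diminished fifth) reaches F1.

F1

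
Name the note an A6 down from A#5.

Six letter names down from A: C.
An augmented sixth is 10 semitones; 10 semitones down from A#5 gives C5.

C5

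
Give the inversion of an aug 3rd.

diminished sixth

Interval numbers invert to sum to nine: 3 + 6 = 9, so a third inverts to a sixth.
And augmented becomes diminished under inversion, so we get a diminished sixth.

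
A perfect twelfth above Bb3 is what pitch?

Five letters up from B (plus an octave) reaches F.
A perfect twelfth spans 19 semitones, so from Bb3 the target pitch is F5.

F5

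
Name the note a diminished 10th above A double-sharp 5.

C sharp 7

Counting three letter names plus an octave up from A lands on C.
Moving 14 semitones up from A##5 (the size of a diminished tenth) reaches C#7.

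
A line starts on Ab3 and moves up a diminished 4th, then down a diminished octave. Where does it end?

A diminished fourth up from Ab3 is Dbb4.
A diminished octave down from Dbb4 is Db3.

Db3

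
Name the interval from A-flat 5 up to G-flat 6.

m7

A to G spans seven letter names (A-B-C-D-E-F-G), so the interval is some kind of seventh.
A major seventh would be 11 semitones, but Ab5 to Gb6 is 10 — one semitone narrower, making it a minor seventh.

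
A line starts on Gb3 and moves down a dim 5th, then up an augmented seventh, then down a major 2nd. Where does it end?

A#3

Gb3 down a diminished fifth → C3 (6 semitones).
Up an augmented seventh from C3: B#3 (12 semitones up).
A major second down from B#3 is A#3.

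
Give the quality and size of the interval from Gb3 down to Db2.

perfect 11th

Descending from Gb3 to Db2 is the same interval as ascending Db2 to Gb3.
D to G spans four letter names (D-E-F-G), plus an octave, so the interval is some kind of eleventh.
The perfect eleventh spans 17 semitones, and Db2 to Gb3 is exactly 17 semitones — so this is a perfect eleventh.
(Equivalently, a compound perfect fourth: a perfect fourth plus an octave.)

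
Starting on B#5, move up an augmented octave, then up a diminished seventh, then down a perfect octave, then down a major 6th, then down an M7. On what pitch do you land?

D5

An augmented octave up from B#5 is B##6.
A diminished seventh up from B##6 is A#7.
A perfect octave down from A#7 is A#6.
A#6 down a major sixth → C#6 (9 semitones).
A major seventh down from C#6 is D5.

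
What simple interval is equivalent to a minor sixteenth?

minor 2nd

Subtracting seven from the interval number removes an octave: 16 − 14 = 2.
Quality carries through unchanged, so the simple form is a minor second.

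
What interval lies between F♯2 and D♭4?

diminished thirteenth

F to D spans six letter names (F-G-A-B-C-D), plus an octave, so the interval is some kind of thirteenth.
A major thirteenth would be 21 semitones; F#2 to Db4 is 19, two semitones narrower, so the interval is diminished.
(Equivalently, a compound diminished sixth: a diminished sixth plus an octave.)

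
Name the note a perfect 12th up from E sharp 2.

B sharp 3

Five letters up from E (plus an octave) reaches B.
A perfect twelfth is 19 semitones; 19 semitones up from E#2 gives B#3.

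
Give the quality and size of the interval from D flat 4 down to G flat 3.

P5

Descending from Db4 to Gb3 is the same interval as ascending Gb3 to Db4.
G to D spans five letter names (G-A-B-C-D) — that makes it a fifth of some quality.
The perfect fifth spans 7 semitones, and Gb3 to Db4 is exactly 7 semitones — so this is a perfect fifth.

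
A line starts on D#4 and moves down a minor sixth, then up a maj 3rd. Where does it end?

A##3

D#4 down a minor sixth → F##3 (8 semitones).
F##3 up a major third → A##3 (4 semitones).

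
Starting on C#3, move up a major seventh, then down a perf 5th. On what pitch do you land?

E#3

A major seventh up from C#3 is B#3.
Down a perfect fifth from B#3: E#3 (7 semitones down).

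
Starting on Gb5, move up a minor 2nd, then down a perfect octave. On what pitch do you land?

Gb5 up a minor second → Abb5 (1 semitone).
A perfect octave down from Abb5 is Abb4.

Abb4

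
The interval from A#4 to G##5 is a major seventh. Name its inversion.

Interval numbers invert to sum to nine: 7 + 2 = 9, so a seventh inverts to a second.
Quality inverts too: major becomes minor. That makes the inversion a minor second.

m2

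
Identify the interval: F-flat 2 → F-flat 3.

perfect 8th

F to F is the same letter name, plus an octave — that makes it an octave of some quality.
Fb2 to Fb3 is 12 semitones, matching the perfect octave exactly, so the quality is perfect.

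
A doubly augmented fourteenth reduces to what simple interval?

doubly augmented 7th

Take out an octave (7 from the number): 14 − 7 = 7.
That makes a doubly augmented fourteenth a compound doubly augmented seventh — an octave plus a doubly augmented seventh.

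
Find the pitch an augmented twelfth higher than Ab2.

E4

The twelfth's letter: A up five letter names plus an octave → E.
An augmented twelfth spans 20 semitones, so from Ab2 the target pitch is E4.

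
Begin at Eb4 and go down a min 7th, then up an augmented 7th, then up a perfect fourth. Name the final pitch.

A minor seventh down from Eb4 is F3.
Up an augmented seventh from F3: E#4 (12 semitones up).
Up a perfect fourth from E#4: A#4 (5 semitones up).

A#4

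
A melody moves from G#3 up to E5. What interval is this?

m13

G to E spans six letter names (G-A-B-C-D-E), plus an octave, so the interval is some kind of thirteenth.
A major thirteenth would be 21 semitones, but G#3 to E5 is 20 — one semitone narrower, making it a minor thirteenth.
(Equivalently, a compound minor sixth: a minor sixth plus an octave.)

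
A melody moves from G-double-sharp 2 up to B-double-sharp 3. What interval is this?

major 10th

G to B spans three letter names (G-A-B), plus an octave, so the interval is some kind of tenth.
The major tenth spans 16 semitones, and G##2 to B##3 is exactly 16 semitones — so this is a major tenth.
(Equivalently, a compound major third: a major third plus an octave.)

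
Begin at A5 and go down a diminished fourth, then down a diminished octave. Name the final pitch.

E##4

A5 down a diminished fourth → E#5 (4 semitones).
A diminished octave down from E#5 is E##4.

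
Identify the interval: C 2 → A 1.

Descending from C2 to A1 is the same interval as ascending A1 to C2.
A to C spans three letter names (A-B-C), so the interval is some kind of third.
A1 to C2 is 3 semitones, a half step short of the major third (4), so this is minor.

minor 3rd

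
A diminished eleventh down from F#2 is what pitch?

C##1

Four letters down from F (plus an octave) reaches C.
A diminished eleventh is 16 semitones; 16 semitones down from F#2 gives C##1.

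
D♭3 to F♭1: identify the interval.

Descending from Db3 to Fb1 is the same interval as ascending Fb1 to Db3.
F to D spans six letter names (F-G-A-B-C-D), plus an octave — that makes it a thirteenth of some quality.
Fb1 to Db3 is 21 semitones, matching the major thirteenth exactly, so the quality is major.
(Equivalently, a compound major sixth: a major sixth plus an octave.)

major thirteenth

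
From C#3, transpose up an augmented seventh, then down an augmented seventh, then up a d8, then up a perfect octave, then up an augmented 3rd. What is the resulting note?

E#5

Up an augmented seventh from C#3: B##3 (12 semitones up).
Down an augmented seventh from B##3: C#3 (12 semitones down).
A diminished octave up from C#3 is C4.
A perfect octave up from C4 is C5.
An augmented third up from C5 is E#5.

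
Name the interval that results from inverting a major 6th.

minor 3rd

Interval numbers invert to sum to nine: 6 + 3 = 9, so a sixth inverts to a third.
And major becomes minor under inversion, so we get a minor third.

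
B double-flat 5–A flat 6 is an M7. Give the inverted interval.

Interval numbers invert to sum to nine: 7 + 2 = 9, so a seventh inverts to a second.
The quality also flips — major becomes minor — giving a minor second.

m2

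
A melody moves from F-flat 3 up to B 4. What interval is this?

F to B spans four letter names (F-G-A-B), plus an octave — that makes it an eleventh of some quality.
The perfect eleventh is 17 semitones; here we have 19, two semitones wider: doubly augmented.
(Equivalently, a compound doubly augmented fourth: a doubly augmented fourth plus an octave.)

doubly augmented 11th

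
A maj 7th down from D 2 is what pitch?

Counting seven letter names down from D lands on E.
A major seventh spans 11 semitones, so from D2 the target pitch is Eb1.

E-flat 1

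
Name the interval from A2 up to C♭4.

A to C spans three letter names (A-B-C), plus an octave: a tenth.
A major tenth would be 16 semitones; A2 to Cb4 is 14, two semitones narrower, so the interval is diminished.
(Equivalently, a compound diminished third: a diminished third plus an octave.)

diminished 10th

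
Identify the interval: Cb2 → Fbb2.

C to F spans four letter names (C-D-E-F), so the interval is some kind of fourth.
Cb2 to Fbb2 spans 4 semitones — one semitone narrower than the perfect fourth (5) — giving a diminished fourth.

diminished fourth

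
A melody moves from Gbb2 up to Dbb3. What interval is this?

P5

G to D spans five letter names (G-A-B-C-D) — that makes it a fifth of some quality.
The perfect fifth spans 7 semitones, and Gbb2 to Dbb3 is exactly 7 semitones — so this is a perfect fifth.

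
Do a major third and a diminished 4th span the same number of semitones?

A major third spans 4 semitones, and a diminished fourth also spans 4 semitones — they're enharmonic.

Yes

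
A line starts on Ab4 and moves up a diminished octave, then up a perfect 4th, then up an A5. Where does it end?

Ab6

Up a diminished octave from Ab4: Abb5 (11 semitones up).
A perfect fourth up from Abb5 is Dbb6.
Up an augmented fifth from Dbb6: Ab6 (8 semitones up).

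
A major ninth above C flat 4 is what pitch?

D flat 5

Counting two letter names plus an octave up from C lands on D.
A major ninth is 14 semitones; 14 semitones up from Cb4 gives Db5.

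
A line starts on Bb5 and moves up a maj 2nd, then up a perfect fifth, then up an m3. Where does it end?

A major second up from Bb5 is C6.
C6 up a perfect fifth → G6 (7 semitones).
G6 up a minor third → Bb6 (3 semitones).

Bb6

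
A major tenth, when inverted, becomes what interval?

minor sixth

First reduce the compound major tenth to its simple form, a major third.
The rule of nine gives the new number: 9 − 3 = 6, so a third becomes a sixth.
The quality also flips — major becomes minor — giving a minor sixth.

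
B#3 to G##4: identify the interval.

M6

B to G spans six letter names (B-C-D-E-F-G) — that makes it a sixth of some quality.
B#3 to G##4 is 9 semitones, matching the major sixth exactly, so the quality is major.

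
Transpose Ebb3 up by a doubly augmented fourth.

The fourth takes the letter from E up to A.
A doubly augmented fourth spans 7 semitones, so from Ebb3 the target pitch is A3.

A3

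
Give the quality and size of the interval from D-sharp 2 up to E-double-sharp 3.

D to E spans two letter names (D-E), plus an octave, so the interval is some kind of ninth.
The major ninth is 14 semitones; here we have 15, one semitone wider: augmented.
(Equivalently, a compound augmented second: an augmented second plus an octave.)

A9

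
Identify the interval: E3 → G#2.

Descending from E3 to G#2 is the same interval as ascending G#2 to E3.
G to E spans six letter names (G-A-B-C-D-E): a sixth.
A major sixth would be 9 semitones, but G#2 to E3 is 8 — one semitone narrower, making it a minor sixth.

minor 6th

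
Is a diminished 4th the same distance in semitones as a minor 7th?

No

A diminished fourth is 4 semitones but a minor seventh is 10 semitones — different sizes.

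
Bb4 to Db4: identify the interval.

M6

Descending from Bb4 to Db4 is the same interval as ascending Db4 to Bb4.
D to B spans six letter names (D-E-F-G-A-B) — that makes it a sixth of some quality.
Db4 to Bb4 is 9 semitones, matching the major sixth exactly, so the quality is major.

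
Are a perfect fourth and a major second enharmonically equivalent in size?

No

5 semitones (perfect fourth) vs 2 semitones (major second): not equal.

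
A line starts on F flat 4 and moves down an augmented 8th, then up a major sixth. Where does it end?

D double-flat 4

Down an augmented octave from Fb4: Fbb3 (13 semitones down).
Up a major sixth from Fbb3: Dbb4 (9 semitones up).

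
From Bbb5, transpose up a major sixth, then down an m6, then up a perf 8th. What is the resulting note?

Bb6

Bbb5 up a major sixth → Gb6 (9 semitones).
Gb6 down a minor sixth → Bb5 (8 semitones).
Up a perfect octave from Bb5: Bb6 (12 semitones up).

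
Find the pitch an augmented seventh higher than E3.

D##4

Seven letter names up from E: D.
An augmented seventh spans 12 semitones, so from E3 the target pitch is D##4.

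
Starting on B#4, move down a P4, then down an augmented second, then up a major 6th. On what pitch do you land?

Down a perfect fourth from B#4: F##4 (5 semitones down).
Down an augmented second from F##4: E4 (3 semitones down).
A major sixth up from E4 is C#5.

C#5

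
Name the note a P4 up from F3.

Four letter names up from F: B.
A perfect fourth spans 5 semitones, so from F3 the target pitch is Bb3.

Bb3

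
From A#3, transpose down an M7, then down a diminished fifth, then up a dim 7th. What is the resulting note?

Down a major seventh from A#3: B2 (11 semitones down).
A diminished fifth down from B2 is E#2.
E#2 up a diminished seventh → D3 (9 semitones).

D3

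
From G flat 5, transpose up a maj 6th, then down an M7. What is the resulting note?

F flat 5

Up a major sixth from Gb5: Eb6 (9 semitones up).
Down a major seventh from Eb6: Fb5 (11 semitones down).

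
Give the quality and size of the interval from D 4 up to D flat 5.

d8

D to D is the same letter name, plus an octave, so the interval is some kind of octave.
A perfect octave would be 12 semitones; D4 to Db5 is 11, one semitone narrower, so the interval is diminished.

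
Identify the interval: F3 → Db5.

F to D spans six letter names (F-G-A-B-C-D), plus an octave, so the interval is some kind of thirteenth.
F3 to Db5 is 20 semitones, a half step short of the major thirteenth (21), so this is minor.
(Equivalently, a compound minor sixth: a minor sixth plus an octave.)

m13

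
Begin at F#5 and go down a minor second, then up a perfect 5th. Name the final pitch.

B#5

F#5 down a minor second → E#5 (1 semitone).
A perfect fifth up from E#5 is B#5.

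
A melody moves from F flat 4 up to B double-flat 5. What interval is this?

perfect 11th

F to B spans four letter names (F-G-A-B), plus an octave, so the interval is some kind of eleventh.
Fb4 to Bbb5 is 17 semitones, matching the perfect eleventh exactly, so the quality is perfect.
(Equivalently, a compound perfect fourth: a perfect fourth plus an octave.)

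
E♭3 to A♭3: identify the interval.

E to A spans four letter names (E-F-G-A), so the interval is some kind of fourth.
Counting semitones, Eb3→Ab3 is 5, which is the perfect fourth.

P4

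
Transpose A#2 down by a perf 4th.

E#2

Counting four letter names down from A lands on E.
A perfect fourth spans 5 semitones, so from A#2 the target pitch is E#2.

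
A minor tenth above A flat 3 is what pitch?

Counting three letter names plus an octave up from A lands on C.
A minor tenth is 15 semitones; 15 semitones up from Ab3 gives Cb5.

C flat 5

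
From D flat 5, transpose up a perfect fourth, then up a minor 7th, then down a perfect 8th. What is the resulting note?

F flat 5

Up a perfect fourth from Db5: Gb5 (5 semitones up).
A minor seventh up from Gb5 is Fb6.
A perfect octave down from Fb6 is Fb5.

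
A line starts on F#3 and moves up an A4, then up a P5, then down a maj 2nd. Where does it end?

E#4

Up an augmented fourth from F#3: B#3 (6 semitones up).
B#3 up a perfect fifth → F##4 (7 semitones).
F##4 down a major second → E#4 (2 semitones).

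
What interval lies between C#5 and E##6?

augmented tenth

C to E spans three letter names (C-D-E), plus an octave, so the interval is some kind of tenth.
The major tenth is 16 semitones; here we have 17, one semitone wider: augmented.
(Equivalently, a compound augmented third: an augmented third plus an octave.)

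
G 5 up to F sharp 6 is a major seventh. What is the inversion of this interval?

The rule of nine gives the new number: 9 − 7 = 2, so a seventh becomes a second.
And major becomes minor under inversion, so we get a minor second.

minor second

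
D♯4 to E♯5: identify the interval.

major ninth

D to E spans two letter names (D-E), plus an octave: a ninth.
The major ninth spans 14 semitones, and D#4 to E#5 is exactly 14 semitones — so this is a major ninth.
(Equivalently, a compound major second: a major second plus an octave.)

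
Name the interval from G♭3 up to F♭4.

minor 7th

G to F spans seven letter names (G-A-B-C-D-E-F), so the interval is some kind of seventh.
At 10 semitones, Gb3→Fb4 falls one short of a major seventh: minor.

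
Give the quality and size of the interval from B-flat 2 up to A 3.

major seventh

B to A spans seven letter names (B-C-D-E-F-G-A), so the interval is some kind of seventh.
The major seventh spans 11 semitones, and Bb2 to A3 is exactly 11 semitones — so this is a major seventh.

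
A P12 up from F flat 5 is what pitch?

C flat 7

The twelfth's letter: F up five letter names plus an octave → C.
Moving 19 semitones up from Fb5 (the size of a perfect twelfth) reaches Cb7.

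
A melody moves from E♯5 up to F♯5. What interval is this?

minor second

E to F spans two letter names (E-F) — that makes it a second of some quality.
E#5 to F#5 is 1 semitone, a half step short of the major second (2), so this is minor.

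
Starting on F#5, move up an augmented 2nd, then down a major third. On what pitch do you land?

F#5 up an augmented second → G##5 (3 semitones).
G##5 down a major third → E#5 (4 semitones).

E#5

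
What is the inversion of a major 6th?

Interval numbers invert to sum to nine: 6 + 3 = 9, so a sixth inverts to a third.
Quality inverts too: major becomes minor. That makes the inversion a minor third.

minor 3rd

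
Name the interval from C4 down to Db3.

Descending from C4 to Db3 is the same interval as ascending Db3 to C4.
D to C spans seven letter names (D-E-F-G-A-B-C) — that makes it a seventh of some quality.
The major seventh spans 11 semitones, and Db3 to C4 is exactly 11 semitones — so this is a major seventh.

major 7th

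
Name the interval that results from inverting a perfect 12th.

First reduce the compound perfect twelfth to its simple form, a perfect fifth.
Inverted interval numbers add to nine, so a fifth pairs with a fourth (5 + 4 = 9).
And perfect stays perfect under inversion, so we get a perfect fourth.

P4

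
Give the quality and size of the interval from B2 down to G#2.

minor third

Descending from B2 to G#2 is the same interval as ascending G#2 to B2.
G to B spans three letter names (G-A-B), so the interval is some kind of third.
A major third would be 4 semitones, but G#2 to B2 is 3 — one semitone narrower, making it a minor third.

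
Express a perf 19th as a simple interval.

perfect 5th

Subtracting seven from the interval number removes an octave: 19 − 14 = 5.
So a perfect nineteenth is 2 octaves plus a perfect fifth. The quality is unchanged.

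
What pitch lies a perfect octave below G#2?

G#1

The letter stays G (same as the start), shifted an octave down.
A perfect octave is 12 semitones; 12 semitones down from G#2 gives G#1.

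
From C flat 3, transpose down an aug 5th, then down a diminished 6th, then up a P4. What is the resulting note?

D flat 2

Down an augmented fifth from Cb3: Fbb2 (8 semitones down).
A diminished sixth down from Fbb2 is Ab1.
Up a perfect fourth from Ab1: Db2 (5 semitones up).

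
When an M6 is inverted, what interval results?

Interval numbers invert to sum to nine: 6 + 3 = 9, so a sixth inverts to a third.
The quality also flips — major becomes minor — giving a minor third.

minor 3rd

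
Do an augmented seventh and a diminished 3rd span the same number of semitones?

No

12 semitones (augmented seventh) vs 2 semitones (diminished third): not equal.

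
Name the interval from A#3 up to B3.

A to B spans two letter names (A-B), so the interval is some kind of second.
A#3 to B3 is 1 semitone, a half step short of the major second (2), so this is minor.

minor second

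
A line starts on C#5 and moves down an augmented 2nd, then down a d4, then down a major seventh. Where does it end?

G3

An augmented second down from C#5 is Bb4.
Down a diminished fourth from Bb4: F#4 (4 semitones down).
F#4 down a major seventh → G3 (11 semitones).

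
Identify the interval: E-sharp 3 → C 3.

Descending from E#3 to C3 is the same interval as ascending C3 to E#3.
C to E spans three letter names (C-D-E): a third.
A major third would be 4 semitones; C3 to E#3 is 5, one semitone wider, so the interval is augmented.

A3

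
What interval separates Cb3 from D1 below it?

diminished 14th

Descending from Cb3 to D1 is the same interval as ascending D1 to Cb3.
D to C spans seven letter names (D-E-F-G-A-B-C), plus an octave: a fourteenth.
The major fourteenth is 23 semitones; here we have 21, two semitones narrower: diminished.
(Equivalently, a compound diminished seventh: a diminished seventh plus an octave.)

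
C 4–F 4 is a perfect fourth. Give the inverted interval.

Interval numbers invert to sum to nine: 4 + 5 = 9, so a fourth inverts to a fifth.
Quality inverts too: perfect stays perfect. That makes the inversion a perfect fifth.

P5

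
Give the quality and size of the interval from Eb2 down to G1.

minor 6th

Descending from Eb2 to G1 is the same interval as ascending G1 to Eb2.
G to E spans six letter names (G-A-B-C-D-E): a sixth.
G1 to Eb2 is 8 semitones, a half step short of the major sixth (9), so this is minor.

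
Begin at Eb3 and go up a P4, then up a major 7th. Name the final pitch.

G4

Eb3 up a perfect fourth → Ab3 (5 semitones).
Up a major seventh from Ab3: G4 (11 semitones up).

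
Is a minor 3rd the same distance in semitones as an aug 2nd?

Yes

A minor third spans 3 semitones, and an augmented second also spans 3 semitones — they're enharmonic.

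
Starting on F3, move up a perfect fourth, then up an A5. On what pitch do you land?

Up a perfect fourth from F3: Bb3 (5 semitones up).
Up an augmented fifth from Bb3: F#4 (8 semitones up).

F#4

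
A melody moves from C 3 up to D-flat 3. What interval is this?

C to D spans two letter names (C-D) — that makes it a second of some quality.
At 1 semitone, C3→Db3 falls one short of a major second: minor.

m2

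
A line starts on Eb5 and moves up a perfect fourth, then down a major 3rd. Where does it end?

Fb5

Eb5 up a perfect fourth → Ab5 (5 semitones).
A major third down from Ab5 is Fb5.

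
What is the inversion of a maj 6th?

m3

Inverted interval numbers add to nine, so a sixth pairs with a third (6 + 3 = 9).
The quality also flips — major becomes minor — giving a minor third.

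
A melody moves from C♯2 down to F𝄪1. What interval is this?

Descending from C#2 to F##1 is the same interval as ascending F##1 to C#2.
F to C spans five letter names (F-G-A-B-C), so the interval is some kind of fifth.
The perfect fifth is 7 semitones; here we have 6, one semitone narrower: diminished.

diminished fifth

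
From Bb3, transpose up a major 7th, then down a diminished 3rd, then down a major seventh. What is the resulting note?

A major seventh up from Bb3 is A4.
A diminished third down from A4 is F##4.
Down a major seventh from F##4: G#3 (11 semitones down).

G#3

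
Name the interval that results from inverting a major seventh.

Interval numbers invert to sum to nine: 7 + 2 = 9, so a seventh inverts to a second.
And major becomes minor under inversion, so we get a minor second.

minor 2nd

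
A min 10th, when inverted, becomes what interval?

First reduce the compound minor tenth to its simple form, a minor third.
The rule of nine gives the new number: 9 − 3 = 6, so a third becomes a sixth.
The quality also flips — minor becomes major — giving a major sixth.

major 6th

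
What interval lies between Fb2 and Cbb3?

diminished 5th

F to C spans five letter names (F-G-A-B-C) — that makes it a fifth of some quality.
A perfect fifth would be 7 semitones; Fb2 to Cbb3 is 6, one semitone narrower, so the interval is diminished.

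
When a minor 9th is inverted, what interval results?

First reduce the compound minor ninth to its simple form, a minor second.
The rule of nine gives the new number: 9 − 2 = 7, so a second becomes a seventh.
And minor becomes major under inversion, so we get a major seventh.

M7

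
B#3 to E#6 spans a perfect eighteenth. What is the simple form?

Each octave removed subtracts seven from the number: 18 − 14 = 4.
So a perfect eighteenth is 2 octaves plus a perfect fourth. The quality is unchanged.

perfect fourth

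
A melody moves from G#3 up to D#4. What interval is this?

P5

G to D spans five letter names (G-A-B-C-D) — that makes it a fifth of some quality.
Counting semitones, G#3→D#4 is 7, which is the perfect fifth.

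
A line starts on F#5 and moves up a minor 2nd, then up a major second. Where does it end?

Up a minor second from F#5: G5 (1 semitone up).
A major second up from G5 is A5.

A5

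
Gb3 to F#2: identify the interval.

diminished 9th

Descending from Gb3 to F#2 is the same interval as ascending F#2 to Gb3.
F to G spans two letter names (F-G), plus an octave — that makes it a ninth of some quality.
The major ninth is 14 semitones; here we have 12, two semitones narrower: diminished.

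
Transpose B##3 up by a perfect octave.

B##4

The letter stays B (same as the start), shifted an octave up.
Moving 12 semitones up from B##3 (the size of a perfect octave) reaches B##4.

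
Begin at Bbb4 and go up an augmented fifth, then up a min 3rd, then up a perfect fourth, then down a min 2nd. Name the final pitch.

C6

Bbb4 up an augmented fifth → F5 (8 semitones).
A minor third up from F5 is Ab5.
A perfect fourth up from Ab5 is Db6.
A minor second down from Db6 is C6.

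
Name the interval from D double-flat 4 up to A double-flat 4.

D to A spans five letter names (D-E-F-G-A) — that makes it a fifth of some quality.
Counting semitones, Dbb4→Abb4 is 7, which is the perfect fifth.

perfect fifth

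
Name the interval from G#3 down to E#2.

minor tenth

Descending from G#3 to E#2 is the same interval as ascending E#2 to G#3.
E to G spans three letter names (E-F-G), plus an octave: a tenth.
At 15 semitones, E#2→G#3 falls one short of a major tenth: minor.
(Equivalently, a compound minor third: a minor third plus an octave.)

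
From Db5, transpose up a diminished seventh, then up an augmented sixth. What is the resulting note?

Ab6

A diminished seventh up from Db5 is Cbb6.
Up an augmented sixth from Cbb6: Ab6 (10 semitones up).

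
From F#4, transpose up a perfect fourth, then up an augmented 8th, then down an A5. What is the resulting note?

E5

Up a perfect fourth from F#4: B4 (5 semitones up).
An augmented octave up from B4 is B#5.
B#5 down an augmented fifth → E5 (8 semitones).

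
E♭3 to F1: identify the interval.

m14

Descending from Eb3 to F1 is the same interval as ascending F1 to Eb3.
F to E spans seven letter names (F-G-A-B-C-D-E), plus an octave — that makes it a fourteenth of some quality.
F1 to Eb3 is 22 semitones, a half step short of the major fourteenth (23), so this is minor.
(Equivalently, a compound minor seventh: a minor seventh plus an octave.)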